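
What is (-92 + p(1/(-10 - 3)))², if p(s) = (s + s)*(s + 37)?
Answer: 272514064/28561 ≈ 9541.5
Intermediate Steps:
p(s) = 2*s*(37 + s) (p(s) = (2*s)*(37 + s) = 2*s*(37 + s))
(-92 + p(1/(-10 - 3)))² = (-92 + 2*(37 + 1/(-10 - 3))/(-10 - 3))² = (-92 + 2*(37 + 1/(-13))/(-13))² = (-92 + 2*(-1/13)*(37 - 1/13))² = (-92 + 2*(-1/13)*(480/13))² = (-92 - 960/169)² = (-16508/169)² = 272514064/28561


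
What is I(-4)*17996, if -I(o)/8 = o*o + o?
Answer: -1727616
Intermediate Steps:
I(o) = -8*o - 8*o² (I(o) = -8*(o*o + o) = -8*(o² + o) = -8*(o + o²) = -8*o - 8*o²)
I(-4)*17996 = -8*(-4)*(1 - 4)*17996 = -8*(-4)*(-3)*17996 = -96*17996 = -1727616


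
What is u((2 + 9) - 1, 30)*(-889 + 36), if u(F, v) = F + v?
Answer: -34120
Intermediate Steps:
u((2 + 9) - 1, 30)*(-889 + 36) = (((2 + 9) - 1) + 30)*(-889 + 36) = ((11 - 1) + 30)*(-853) = (10 + 30)*(-853) = 40*(-853) = -34120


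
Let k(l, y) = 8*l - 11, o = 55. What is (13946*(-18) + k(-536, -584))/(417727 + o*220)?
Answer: -255327/429827 ≈ -0.59402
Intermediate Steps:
k(l, y) = -11 + 8*l
(13946*(-18) + k(-536, -584))/(417727 + o*220) = (13946*(-18) + (-11 + 8*(-536)))/(417727 + 55*220) = (-251028 + (-11 - 4288))/(417727 + 12100) = (-251028 - 4299)/429827 = -255327*1/429827 = -255327/429827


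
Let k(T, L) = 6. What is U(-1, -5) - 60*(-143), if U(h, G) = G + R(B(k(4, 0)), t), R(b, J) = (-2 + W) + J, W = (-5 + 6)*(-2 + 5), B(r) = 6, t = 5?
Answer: 8581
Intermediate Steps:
W = 3 (W = 1*3 = 3)
R(b, J) = 1 + J (R(b, J) = (-2 + 3) + J = 1 + J)
U(h, G) = 6 + G (U(h, G) = G + (1 + 5) = G + 6 = 6 + G)
U(-1, -5) - 60*(-143) = (6 - 5) - 60*(-143) = 1 + 8580 = 8581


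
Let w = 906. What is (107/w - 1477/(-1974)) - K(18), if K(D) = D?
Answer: -364793/21291 ≈ -17.134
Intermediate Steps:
(107/w - 1477/(-1974)) - K(18) = (107/906 - 1477/(-1974)) - 1*18 = (107*(1/906) - 1477*(-1/1974)) - 18 = (107/906 + 211/282) - 18 = 18445/21291 - 18 = -364793/21291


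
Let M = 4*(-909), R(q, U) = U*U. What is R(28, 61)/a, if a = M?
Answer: -3721/3636 ≈ -1.0234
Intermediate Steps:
R(q, U) = U**2
M = -3636
a = -3636
R(28, 61)/a = 61**2/(-3636) = 3721*(-1/3636) = -3721/3636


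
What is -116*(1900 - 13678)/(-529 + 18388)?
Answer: 455416/5953 ≈ 76.502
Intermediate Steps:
-116*(1900 - 13678)/(-529 + 18388) = -(-1366248)/17859 = -116*(-3926/5953) = 455416/5953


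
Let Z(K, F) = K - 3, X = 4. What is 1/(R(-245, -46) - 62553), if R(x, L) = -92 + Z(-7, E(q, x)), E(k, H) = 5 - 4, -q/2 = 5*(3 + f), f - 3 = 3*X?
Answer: -1/62655 ≈ -1.5960e-5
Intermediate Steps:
f = 15 (f = 3 + 3*4 = 3 + 12 = 15)
q = -180 (q = -10*(3 + 15) = -10*18 = -2*90 = -180)
E(k, H) = 1
Z(K, F) = -3 + K
R(x, L) = -102 (R(x, L) = -92 + (-3 - 7) = -92 - 10 = -102)
1/(R(-245, -46) - 62553) = 1/(-102 - 62553) = 1/(-62655) = -1/62655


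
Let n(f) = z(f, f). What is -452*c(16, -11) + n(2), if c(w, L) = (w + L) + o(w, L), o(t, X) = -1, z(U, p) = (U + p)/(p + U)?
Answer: -1807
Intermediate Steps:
z(U, p) = 1 (z(U, p) = (U + p)/(U + p) = 1)
n(f) = 1
c(w, L) = -1 + L + w (c(w, L) = (w + L) - 1 = (L + w) - 1 = -1 + L + w)
-452*c(16, -11) + n(2) = -452*(-1 - 11 + 16) + 1 = -452*4 + 1 = -1808 + 1 = -1807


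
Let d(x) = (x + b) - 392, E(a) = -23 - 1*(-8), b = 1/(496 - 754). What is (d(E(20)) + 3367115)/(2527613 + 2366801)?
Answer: 868610663/1262758812 ≈ 0.68787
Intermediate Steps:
b = -1/258 (b = 1/(-258) = -1/258 ≈ -0.0038760)
E(a) = -15 (E(a) = -23 + 8 = -15)
d(x) = -101137/258 + x (d(x) = (x - 1/258) - 392 = (-1/258 + x) - 392 = -101137/258 + x)
(d(E(20)) + 3367115)/(2527613 + 2366801) = ((-101137/258 - 15) + 3367115)/(2527613 + 2366801) = (-105007/258 + 3367115)/4894414 = (868610663/258)*(1/4894414) = 868610663/1262758812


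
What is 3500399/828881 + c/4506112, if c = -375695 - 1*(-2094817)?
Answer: 8599068750585/1867515310336 ≈ 4.6046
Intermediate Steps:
c = 1719122 (c = -375695 + 2094817 = 1719122)
3500399/828881 + c/4506112 = 3500399/828881 + 1719122/4506112 = 3500399*(1/828881) + 1719122*(1/4506112) = 3500399/828881 + 859561/2253056 = 8599068750585/1867515310336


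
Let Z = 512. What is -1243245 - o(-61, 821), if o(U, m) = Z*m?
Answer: -1663597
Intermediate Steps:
o(U, m) = 512*m
-1243245 - o(-61, 821) = -1243245 - 512*821 = -1243245 - 1*420352 = -1243245 - 420352 = -1663597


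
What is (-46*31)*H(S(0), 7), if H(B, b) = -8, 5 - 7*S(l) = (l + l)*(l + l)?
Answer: 11408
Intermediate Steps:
S(l) = 5/7 - 4*l²/7 (S(l) = 5/7 - (l + l)*(l + l)/7 = 5/7 - 2*l*2*l/7 = 5/7 - 4*l²/7)
(-46*31)*H(S(0), 7) = -46*31*(-8) = -1426*(-8) = 11408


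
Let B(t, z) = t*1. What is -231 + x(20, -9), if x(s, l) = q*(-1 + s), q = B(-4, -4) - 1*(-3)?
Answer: -250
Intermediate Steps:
B(t, z) = t
q = -1 (q = -4 - 1*(-3) = -4 + 3 = -1)
x(s, l) = 1 - s (x(s, l) = -(-1 + s) = 1 - s)
-231 + x(20, -9) = -231 + (1 - 1*20) = -231 + (1 - 20) = -231 - 19 = -250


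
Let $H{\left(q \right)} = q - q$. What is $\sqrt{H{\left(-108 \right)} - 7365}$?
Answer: $i \sqrt{7365} \approx 85.82 i$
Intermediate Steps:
$H{\left(q \right)} = 0$
$\sqrt{H{\left(-108 \right)} - 7365} = \sqrt{0 - 7365} = \sqrt{-7365} = i \sqrt{7365}$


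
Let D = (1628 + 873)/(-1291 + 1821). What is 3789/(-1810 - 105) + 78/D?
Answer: 69689811/4789415 ≈ 14.551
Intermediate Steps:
D = 2501/530 ≈ 4.7189
3789/(-1810 - 105) + 78/D = 3789/(-1810 - 105) + 78/(2501/530) = 3789/(-1915) + 78*(530/2501) = 3789*(-1/1915) + 41340/2501 = -3789/1915 + 41340/2501 = 69689811/4789415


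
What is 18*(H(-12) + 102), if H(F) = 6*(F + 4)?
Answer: 972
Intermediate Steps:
H(F) = 24 + 6*F (H(F) = 6*(4 + F) = 24 + 6*F)
18*(H(-12) + 102) = 18*((24 + 6*(-12)) + 102) = 18*((24 - 72) + 102) = 18*(-48 + 102) = 18*54 = 972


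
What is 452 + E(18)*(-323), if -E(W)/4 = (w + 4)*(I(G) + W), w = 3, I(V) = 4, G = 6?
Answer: 199420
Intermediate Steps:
E(W) = -112 - 28*W (E(W) = -4*(3 + 4)*(4 + W) = -28*(4 + W) = -4*(28 + 7*W) = -112 - 28*W)
452 + E(18)*(-323) = 452 + (-112 - 28*18)*(-323) = 452 + (-112 - 504)*(-323) = 452 - 616*(-323) = 452 + 198968 = 199420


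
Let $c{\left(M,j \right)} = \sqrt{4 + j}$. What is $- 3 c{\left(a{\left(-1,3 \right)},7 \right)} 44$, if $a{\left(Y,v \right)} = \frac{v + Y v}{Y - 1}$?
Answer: $- 132 \sqrt{11} \approx -437.79$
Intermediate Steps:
$a{\left(Y,v \right)} = \frac{v + Y v}{-1 + Y}$
$- 3 c{\left(a{\left(-1,3 \right)},7 \right)} 44 = - 3 \sqrt{4 + 7} \cdot 44 = - 3 \sqrt{11} \cdot 44 = - 132 \sqrt{11}$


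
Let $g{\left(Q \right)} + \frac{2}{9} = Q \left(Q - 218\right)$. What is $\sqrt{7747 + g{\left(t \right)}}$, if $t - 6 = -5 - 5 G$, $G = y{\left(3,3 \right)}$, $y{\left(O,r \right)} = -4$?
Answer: $\frac{2 \sqrt{8122}}{3} \approx 60.081$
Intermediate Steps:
$G = -4$
$t = 21$ ($t = 6 - -15 = 6 + \left(-5 + 20\right) = 6 + 15 = 21$)
$g{\left(Q \right)} = - \frac{2}{9} + Q \left(-218 + Q\right)$ ($g{\left(Q \right)} = - \frac{2}{9} + Q \left(Q - 218\right) = - \frac{2}{9} + Q \left(-218 + Q\right)$)
$\sqrt{7747 + g{\left(t \right)}} = \sqrt{7747 - \left(\frac{41204}{9} - 441\right)} = \sqrt{7747 - \frac{37235}{9}} = \sqrt{\frac{32488}{9}} = \frac{2 \sqrt{8122}}{3}$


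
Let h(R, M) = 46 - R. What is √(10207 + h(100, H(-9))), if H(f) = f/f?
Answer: √10153 ≈ 100.76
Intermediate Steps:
H(f) = 1
√(10207 + h(100, H(-9))) = √(10207 + (46 - 1*100)) = √(10207 + (46 - 100)) = √(10207 - 54) = √10153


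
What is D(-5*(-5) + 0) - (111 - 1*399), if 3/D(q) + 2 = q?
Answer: 6627/23 ≈ 288.13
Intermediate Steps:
D(q) = 3/(-2 + q)
D(-5*(-5) + 0) - (111 - 1*399) = 3/(-2 + (-5*(-5) + 0)) - (111 - 1*399) = 3/(-2 + (25 + 0)) - (111 - 399) = 3/(-2 + 25) - 1*(-288) = 3/23 + 288 = 6627/23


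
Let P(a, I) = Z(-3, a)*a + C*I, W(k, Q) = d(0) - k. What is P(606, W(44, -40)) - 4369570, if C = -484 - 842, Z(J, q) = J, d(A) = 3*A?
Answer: -4313044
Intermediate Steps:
W(k, Q) = -k (W(k, Q) = 3*0 - k = 0 - k = -k)
C = -1326
P(a, I) = -1326*I - 3*a (P(a, I) = -3*a - 1326*I = -1326*I - 3*a)
P(606, W(44, -40)) - 4369570 = (-(-1326)*44 - 3*606) - 4369570 = (-1326*(-44) - 1818) - 4369570 = (58344 - 1818) - 4369570 = 56526 - 4369570 = -4313044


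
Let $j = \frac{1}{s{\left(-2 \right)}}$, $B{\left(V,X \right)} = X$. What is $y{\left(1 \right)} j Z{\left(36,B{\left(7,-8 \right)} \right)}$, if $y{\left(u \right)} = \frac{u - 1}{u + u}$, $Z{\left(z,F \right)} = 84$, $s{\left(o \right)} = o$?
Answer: $0$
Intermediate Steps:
$j = - \frac{1}{2}$ ($j = \frac{1}{-2} = - \frac{1}{2} \approx -0.5$)
$y{\left(u \right)} = \frac{-1 + u}{2 u}$
$y{\left(1 \right)} j Z{\left(36,B{\left(7,-8 \right)} \right)} = \frac{-1 + 1}{2 \cdot 1} \left(- \frac{1}{2}\right) 84 = \frac{1}{2} \cdot 1 \cdot 0 \left(- \frac{1}{2}\right) 84 = 0 \left(- \frac{1}{2}\right) 84 = 0 \cdot 84 = 0$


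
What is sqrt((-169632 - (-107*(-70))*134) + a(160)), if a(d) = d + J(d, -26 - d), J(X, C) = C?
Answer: I*sqrt(1173318) ≈ 1083.2*I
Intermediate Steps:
a(d) = -26 (a(d) = d + (-26 - d) = -26)
sqrt((-169632 - (-107*(-70))*134) + a(160)) = sqrt((-169632 - (-107*(-70))*134) - 26) = sqrt((-169632 - 7490*134) - 26) = sqrt((-169632 - 1*1003660) - 26) = sqrt((-169632 - 1003660) - 26) = sqrt(-1173292 - 26) = sqrt(-1173318) = I*sqrt(1173318)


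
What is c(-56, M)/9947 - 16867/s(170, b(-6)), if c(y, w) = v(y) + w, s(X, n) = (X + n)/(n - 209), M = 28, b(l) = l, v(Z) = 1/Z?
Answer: 505005971737/22838312 ≈ 22112.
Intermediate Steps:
s(X, n) = (X + n)/(-209 + n)
c(y, w) = w + 1/y (c(y, w) = 1/y + w = w + 1/y)
c(-56, M)/9947 - 16867/s(170, b(-6)) = (28 + 1/(-56))/9947 - 16867*(-209 - 6)/(170 - 6) = (28 - 1/56)*(1/9947) - 16867/(164/(-215)) = (1567/56)*(1/9947) - 16867/((-1/215*164)) = 1567/557032 - 16867/(-164/215) = 1567/557032 - 16867*(-215/164) = 1567/557032 + 3626405/164 = 505005971737/22838312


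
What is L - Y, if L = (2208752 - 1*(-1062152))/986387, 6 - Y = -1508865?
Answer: -1488327468173/986387 ≈ -1.5089e+6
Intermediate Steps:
Y = 1508871 (Y = 6 - 1*(-1508865) = 6 + 1508865 = 1508871)
L = 3270904/986387 (L = (2208752 + 1062152)*(1/986387) = 3270904*(1/986387) = 3270904/986387 ≈ 3.3160)
L - Y = 3270904/986387 - 1*1508871 = 3270904/986387 - 1508871 = -1488327468173/986387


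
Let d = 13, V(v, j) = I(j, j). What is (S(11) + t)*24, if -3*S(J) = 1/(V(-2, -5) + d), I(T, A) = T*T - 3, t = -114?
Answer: -95768/35 ≈ -2736.2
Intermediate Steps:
I(T, A) = -3 + T² (I(T, A) = T² - 3 = -3 + T²)
V(v, j) = -3 + j²
S(J) = -1/105 (S(J) = -1/(3*((-3 + (-5)²) + 13)) = -1/(3*((-3 + 25) + 13)) = -1/(3*(22 + 13)) = -⅓/35 = -⅓*1/35 = -1/105)
(S(11) + t)*24 = (-1/105 - 114)*24 = -11971/105*24 = -95768/35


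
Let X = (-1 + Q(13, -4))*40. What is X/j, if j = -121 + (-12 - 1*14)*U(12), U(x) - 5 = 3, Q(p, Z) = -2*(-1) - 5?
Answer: 160/329 ≈ 0.48632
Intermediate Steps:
Q(p, Z) = -3 (Q(p, Z) = 2 - 5 = -3)
U(x) = 8 (U(x) = 5 + 3 = 8)
X = -160 (X = (-1 - 3)*40 = -4*40 = -160)
j = -329 (j = -121 + (-12 - 1*14)*8 = -121 + (-12 - 14)*8 = -121 - 26*8 = -121 - 208 = -329)
X/j = -160/(-329) = -160*(-1/329) = 160/329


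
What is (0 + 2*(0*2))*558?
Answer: 0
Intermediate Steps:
(0 + 2*(0*2))*558 = (0 + 2*0)*558 = (0 + 0)*558 = 0*558 = 0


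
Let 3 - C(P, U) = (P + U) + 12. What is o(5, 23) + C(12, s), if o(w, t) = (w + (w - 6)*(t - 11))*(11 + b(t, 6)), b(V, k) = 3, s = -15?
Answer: -104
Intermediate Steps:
C(P, U) = -9 - P - U (C(P, U) = 3 - ((P + U) + 12) = 3 - (12 + P + U) = 3 + (-12 - P - U) = -9 - P - U)
o(w, t) = 14*w + 14*(-11 + t)*(-6 + w) (o(w, t) = (w + (w - 6)*(t - 11))*(11 + 3) = (w + (-6 + w)*(-11 + t))*14 = (w + (-11 + t)*(-6 + w))*14 = 14*w + 14*(-11 + t)*(-6 + w))
o(5, 23) + C(12, s) = (924 - 140*5 - 84*23 + 14*23*5) + (-9 - 1*12 - 1*(-15)) = (924 - 700 - 1932 + 1610) + (-9 - 12 + 15) = -98 - 6 = -104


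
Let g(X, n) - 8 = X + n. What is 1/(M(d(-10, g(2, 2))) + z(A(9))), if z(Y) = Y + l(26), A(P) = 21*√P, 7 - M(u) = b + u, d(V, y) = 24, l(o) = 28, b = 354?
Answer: -1/280 ≈ -0.0035714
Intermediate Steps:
g(X, n) = 8 + X + n (g(X, n) = 8 + (X + n) = 8 + X + n)
M(u) = -347 - u (M(u) = 7 - (354 + u) = 7 + (-354 - u) = -347 - u)
z(Y) = 28 + Y (z(Y) = Y + 28 = 28 + Y)
1/(M(d(-10, g(2, 2))) + z(A(9))) = 1/((-347 - 1*24) + (28 + 21*√9)) = 1/((-347 - 24) + (28 + 21*3)) = 1/(-371 + (28 + 63)) = 1/(-371 + 91) = 1/(-280) = -1/280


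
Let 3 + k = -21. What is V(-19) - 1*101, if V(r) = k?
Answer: -125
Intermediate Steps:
k = -24 (k = -3 - 21 = -24)
V(r) = -24
V(-19) - 1*101 = -24 - 1*101 = -24 - 101 = -125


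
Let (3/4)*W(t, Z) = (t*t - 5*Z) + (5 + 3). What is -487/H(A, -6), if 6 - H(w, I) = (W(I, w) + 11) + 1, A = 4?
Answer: 487/38 ≈ 12.816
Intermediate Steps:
W(t, Z) = 32/3 - 20*Z/3 + 4*t²/3 (W(t, Z) = 4*((t*t - 5*Z) + (5 + 3))/3 = 4*((t² - 5*Z) + 8)/3 = 4*(8 + t² - 5*Z)/3 = 32/3 - 20*Z/3 + 4*t²/3)
H(w, I) = -50/3 - 4*I²/3 + 20*w/3 (H(w, I) = 6 - (((32/3 - 20*w/3 + 4*I²/3) + 11) + 1) = 6 - ((65/3 - 20*w/3 + 4*I²/3) + 1) = 6 - (68/3 - 20*w/3 + 4*I²/3) = 6 + (-68/3 - 4*I²/3 + 20*w/3) = -50/3 - 4*I²/3 + 20*w/3)
-487/H(A, -6) = -487/(-50/3 - 4/3*(-6)² + (20/3)*4) = -487/(-50/3 - 4/3*36 + 80/3) = -487/(-50/3 - 48 + 80/3) = -487/(-38) = -487*(-1/38) = 487/38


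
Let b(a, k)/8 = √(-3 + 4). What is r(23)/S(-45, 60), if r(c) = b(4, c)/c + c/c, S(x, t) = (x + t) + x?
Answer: -31/690 ≈ -0.044928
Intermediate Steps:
b(a, k) = 8 (b(a, k) = 8*√(-3 + 4) = 8*√1 = 8*1 = 8)
S(x, t) = t + 2*x (S(x, t) = (t + x) + x = t + 2*x)
r(c) = 1 + 8/c (r(c) = 8/c + c/c = 8/c + 1 = 1 + 8/c)
r(23)/S(-45, 60) = ((8 + 23)/23)/(60 + 2*(-45)) = ((1/23)*31)/(60 - 90) = (31/23)/(-30) = (31/23)*(-1/30) = -31/690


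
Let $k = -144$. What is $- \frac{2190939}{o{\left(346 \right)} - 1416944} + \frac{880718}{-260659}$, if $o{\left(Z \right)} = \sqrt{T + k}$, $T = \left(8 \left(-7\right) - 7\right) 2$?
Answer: $- \frac{479522271483744682}{261666486056434277} + \frac{6572817 i \sqrt{30}}{2007730299406} \approx -1.8326 + 1.7931 \cdot 10^{-5} i$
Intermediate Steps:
$T = -126$ ($T = \left(-56 - 7\right) 2 = \left(-63\right) 2 = -126$)
$o{\left(Z \right)} = 3 i \sqrt{30}$ ($o{\left(Z \right)} = \sqrt{-126 - 144} = \sqrt{-270} = 3 i \sqrt{30}$)
$- \frac{2190939}{o{\left(346 \right)} - 1416944} + \frac{880718}{-260659} = - \frac{2190939}{3 i \sqrt{30} - 1416944} + \frac{880718}{-260659} = - \frac{2190939}{-1416944 + 3 i \sqrt{30}} + 880718 \left(- \frac{1}{260659}\right) = - \frac{2190939}{-1416944 + 3 i \sqrt{30}} - \frac{880718}{260659} = - \frac{880718}{260659} - \frac{2190939}{-1416944 + 3 i \sqrt{30}}$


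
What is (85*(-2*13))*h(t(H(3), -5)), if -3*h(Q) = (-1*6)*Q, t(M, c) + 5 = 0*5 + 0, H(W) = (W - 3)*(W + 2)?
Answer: 22100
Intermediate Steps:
H(W) = (-3 + W)*(2 + W)
t(M, c) = -5 (t(M, c) = -5 + (0*5 + 0) = -5 + (0 + 0) = -5 + 0 = -5)
h(Q) = 2*Q (h(Q) = -(-1*6)*Q/3 = -(-2)*Q = 2*Q)
(85*(-2*13))*h(t(H(3), -5)) = (85*(-2*13))*(2*(-5)) = (85*(-26))*(-10) = -2210*(-10) = 22100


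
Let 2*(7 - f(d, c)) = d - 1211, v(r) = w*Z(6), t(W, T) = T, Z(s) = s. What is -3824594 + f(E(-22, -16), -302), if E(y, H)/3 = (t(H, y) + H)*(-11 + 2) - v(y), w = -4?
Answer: -7649061/2 ≈ -3.8245e+6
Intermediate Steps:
v(r) = -24 (v(r) = -4*6 = -24)
E(y, H) = 72 - 27*H - 27*y (E(y, H) = 3*((y + H)*(-11 + 2) - 1*(-24)) = 3*((H + y)*(-9) + 24) = 3*((-9*H - 9*y) + 24) = 3*(24 - 9*H - 9*y) = 72 - 27*H - 27*y)
f(d, c) = 1225/2 - d/2 (f(d, c) = 7 - (d - 1211)/2 = 7 - (-1211 + d)/2 = 7 + (1211/2 - d/2) = 1225/2 - d/2)
-3824594 + f(E(-22, -16), -302) = -3824594 + (1225/2 - (72 - 27*(-16) - 27*(-22))/2) = -3824594 + (1225/2 - (72 + 432 + 594)/2) = -3824594 + (1225/2 - 1/2*1098) = -3824594 + (1225/2 - 549) = -3824594 + 127/2 = -7649061/2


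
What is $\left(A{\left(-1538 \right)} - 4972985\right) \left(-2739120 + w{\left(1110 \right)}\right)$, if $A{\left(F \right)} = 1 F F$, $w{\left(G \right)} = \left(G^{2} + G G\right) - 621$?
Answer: $718484454681$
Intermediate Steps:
$w{\left(G \right)} = -621 + 2 G^{2}$ ($w{\left(G \right)} = \left(G^{2} + G^{2}\right) - 621 = 2 G^{2} - 621 = -621 + 2 G^{2}$)
$A{\left(F \right)} = F^{2}$ ($A{\left(F \right)} = F F = F^{2}$)
$\left(A{\left(-1538 \right)} - 4972985\right) \left(-2739120 + w{\left(1110 \right)}\right) = \left(\left(-1538\right)^{2} - 4972985\right) \left(-2739120 - \left(621 - 2 \cdot 1110^{2}\right)\right) = \left(2365444 - 4972985\right) \left(-2739120 + \left(-621 + 2 \cdot 1232100\right)\right) = - 2607541 \left(-2739120 + \left(-621 + 2464200\right)\right) = - 2607541 \left(-2739120 + 2463579\right) = \left(-2607541\right) \left(-275541\right) = 718484454681$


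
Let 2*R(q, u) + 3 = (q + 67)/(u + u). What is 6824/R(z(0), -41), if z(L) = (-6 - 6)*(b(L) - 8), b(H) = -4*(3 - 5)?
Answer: -1119136/313 ≈ -3575.5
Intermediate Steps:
b(H) = 8 (b(H) = -4*(-2) = 8)
z(L) = 0 (z(L) = (-6 - 6)*(8 - 8) = -12*0 = 0)
R(q, u) = -3/2 + (67 + q)/(4*u) (R(q, u) = -3/2 + ((q + 67)/(u + u))/2 = -3/2 + ((67 + q)/((2*u)))/2 = -3/2 + ((67 + q)*(1/(2*u)))/2 = -3/2 + ((67 + q)/(2*u))/2 = -3/2 + (67 + q)/(4*u))
6824/R(z(0), -41) = 6824/(((1/4)*(67 + 0 - 6*(-41))/(-41))) = 6824/(((1/4)*(-1/41)*(67 + 0 + 246))) = 6824/(((1/4)*(-1/41)*313)) = 6824/(-313/164) = 6824*(-164/313) = -1119136/313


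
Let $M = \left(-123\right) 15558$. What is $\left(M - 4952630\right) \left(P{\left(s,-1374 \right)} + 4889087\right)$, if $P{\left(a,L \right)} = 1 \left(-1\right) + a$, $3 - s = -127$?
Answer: $-33570647809024$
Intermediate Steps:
$s = 130$ ($s = 3 - -127 = 3 + 127 = 130$)
$P{\left(a,L \right)} = -1 + a$
$M = -1913634$
$\left(M - 4952630\right) \left(P{\left(s,-1374 \right)} + 4889087\right) = \left(-1913634 - 4952630\right) \left(\left(-1 + 130\right) + 4889087\right) = - 6866264 \left(129 + 4889087\right) = \left(-6866264\right) 4889216 = -33570647809024$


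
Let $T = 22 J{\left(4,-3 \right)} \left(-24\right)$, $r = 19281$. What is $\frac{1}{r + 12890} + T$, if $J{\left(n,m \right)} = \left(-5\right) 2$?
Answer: $\frac{169862881}{32171} \approx 5280.0$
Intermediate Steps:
$J{\left(n,m \right)} = -10$
$T = 5280$ ($T = 22 \left(-10\right) \left(-24\right) = \left(-220\right) \left(-24\right) = 5280$)
$\frac{1}{r + 12890} + T = \frac{1}{19281 + 12890} + 5280 = \frac{1}{32171} + 5280 = \frac{169862881}{32171}$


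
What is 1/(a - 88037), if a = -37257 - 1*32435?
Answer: -1/157729 ≈ -6.3400e-6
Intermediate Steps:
a = -69692 (a = -37257 - 32435 = -69692)
1/(a - 88037) = 1/(-69692 - 88037) = 1/(-157729) = -1/157729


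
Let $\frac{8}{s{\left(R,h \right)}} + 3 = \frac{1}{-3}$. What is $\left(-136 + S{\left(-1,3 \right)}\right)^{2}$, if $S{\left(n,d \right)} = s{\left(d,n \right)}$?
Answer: $\frac{478864}{25} \approx 19155.0$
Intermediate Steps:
$s{\left(R,h \right)} = - \frac{12}{5}$ ($s{\left(R,h \right)} = \frac{8}{-3 + \frac{1}{-3}} = \frac{8}{-3 - \frac{1}{3}} = \frac{8}{- \frac{10}{3}} = 8 \left(- \frac{3}{10}\right) = - \frac{12}{5}$)
$S{\left(n,d \right)} = - \frac{12}{5}$
$\left(-136 + S{\left(-1,3 \right)}\right)^{2} = \left(-136 - \frac{12}{5}\right)^{2} = \left(- \frac{692}{5}\right)^{2} = \frac{478864}{25}$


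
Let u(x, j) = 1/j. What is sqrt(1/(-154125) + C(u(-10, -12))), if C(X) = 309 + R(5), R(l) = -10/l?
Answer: sqrt(32411716190)/10275 ≈ 17.521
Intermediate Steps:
C(X) = 307 (C(X) = 309 - 10/5 = 309 - 10*1/5 = 309 - 2 = 307)
sqrt(1/(-154125) + C(u(-10, -12))) = sqrt(1/(-154125) + 307) = sqrt(-1/154125 + 307) = sqrt(47316374/154125) = sqrt(32411716190)/10275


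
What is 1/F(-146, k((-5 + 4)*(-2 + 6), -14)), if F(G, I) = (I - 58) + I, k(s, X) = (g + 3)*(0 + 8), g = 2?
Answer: 1/22 ≈ 0.045455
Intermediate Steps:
k(s, X) = 40 (k(s, X) = (2 + 3)*(0 + 8) = 5*8 = 40)
F(G, I) = -58 + 2*I (F(G, I) = (-58 + I) + I = -58 + 2*I)
1/F(-146, k((-5 + 4)*(-2 + 6), -14)) = 1/(-58 + 2*40) = 1/(-58 + 80) = 1/22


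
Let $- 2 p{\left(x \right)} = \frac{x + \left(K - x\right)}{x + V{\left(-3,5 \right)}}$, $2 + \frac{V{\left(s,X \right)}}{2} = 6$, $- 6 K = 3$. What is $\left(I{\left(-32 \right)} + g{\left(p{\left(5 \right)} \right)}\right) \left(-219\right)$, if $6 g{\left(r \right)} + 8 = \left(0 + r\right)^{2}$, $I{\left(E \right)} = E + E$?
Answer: $\frac{77377591}{5408} \approx 14308.0$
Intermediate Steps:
$K = - \frac{1}{2}$ ($K = \left(- \frac{1}{6}\right) 3 = - \frac{1}{2} \approx -0.5$)
$V{\left(s,X \right)} = 8$ ($V{\left(s,X \right)} = -4 + 2 \cdot 6 = -4 + 12 = 8$)
$p{\left(x \right)} = \frac{1}{4 \left(8 + x\right)}$ ($p{\left(x \right)} = - \frac{\left(x - \left(\frac{1}{2} + x\right)\right) \frac{1}{x + 8}}{2} = - \frac{\left(- \frac{1}{2}\right) \frac{1}{8 + x}}{2} = \frac{1}{4 \left(8 + x\right)}$)
$I{\left(E \right)} = 2 E$
$g{\left(r \right)} = - \frac{4}{3} + \frac{r^{2}}{6}$ ($g{\left(r \right)} = - \frac{4}{3} + \frac{\left(0 + r\right)^{2}}{6} = - \frac{4}{3} + \frac{r^{2}}{6}$)
$\left(I{\left(-32 \right)} + g{\left(p{\left(5 \right)} \right)}\right) \left(-219\right) = \left(2 \left(-32\right) - \left(\frac{4}{3} - \frac{\left(\frac{1}{4 \left(8 + 5\right)}\right)^{2}}{6}\right)\right) \left(-219\right) = \left(-64 - \left(\frac{4}{3} - \frac{\left(\frac{1}{4 \cdot 13}\right)^{2}}{6}\right)\right) \left(-219\right) = \left(-64 - \left(\frac{4}{3} - \frac{\left(\frac{1}{4} \cdot \frac{1}{13}\right)^{2}}{6}\right)\right) \left(-219\right) = \left(-64 - \left(\frac{4}{3} - \frac{1}{6 \cdot 2704}\right)\right) \left(-219\right) = \left(-64 + \left(- \frac{4}{3} + \frac{1}{6} \cdot \frac{1}{2704}\right)\right) \left(-219\right) = \left(-64 + \left(- \frac{4}{3} + \frac{1}{16224}\right)\right) \left(-219\right) = \left(-64 - \frac{21631}{16224}\right) \left(-219\right) = \left(- \frac{1059967}{16224}\right) \left(-219\right) = \frac{77377591}{5408}$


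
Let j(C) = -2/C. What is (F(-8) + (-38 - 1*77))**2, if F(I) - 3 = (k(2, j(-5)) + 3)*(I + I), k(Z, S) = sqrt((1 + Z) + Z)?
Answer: 26880 + 5120*sqrt(5) ≈ 38329.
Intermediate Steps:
k(Z, S) = sqrt(1 + 2*Z)
F(I) = 3 + 2*I*(3 + sqrt(5)) (F(I) = 3 + (sqrt(1 + 2*2) + 3)*(I + I) = 3 + (sqrt(1 + 4) + 3)*(2*I) = 3 + (sqrt(5) + 3)*(2*I) = 3 + (3 + sqrt(5))*(2*I) = 3 + 2*I*(3 + sqrt(5)))
(F(-8) + (-38 - 1*77))**2 = ((3 + 6*(-8) + 2*(-8)*sqrt(5)) + (-38 - 1*77))**2 = ((3 - 48 - 16*sqrt(5)) + (-38 - 77))**2 = ((-45 - 16*sqrt(5)) - 115)**2 = (-160 - 16*sqrt(5))**2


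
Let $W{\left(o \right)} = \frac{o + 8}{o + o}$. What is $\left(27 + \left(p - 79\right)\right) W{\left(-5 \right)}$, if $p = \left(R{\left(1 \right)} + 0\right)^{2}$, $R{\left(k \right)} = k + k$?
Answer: $\frac{72}{5} \approx 14.4$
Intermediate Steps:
$W{\left(o \right)} = \frac{8 + o}{2 o}$
$R{\left(k \right)} = 2 k$
$p = 4$ ($p = \left(2 \cdot 1 + 0\right)^{2} = \left(2 + 0\right)^{2} = 2^{2} = 4$)
$\left(27 + \left(p - 79\right)\right) W{\left(-5 \right)} = \left(27 + \left(4 - 79\right)\right) \frac{8 - 5}{2 \left(-5\right)} = \left(27 + \left(4 - 79\right)\right) \frac{1}{2} \left(- \frac{1}{5}\right) 3 = \left(27 - 75\right) \left(- \frac{3}{10}\right) = \left(-48\right) \left(- \frac{3}{10}\right) = \frac{72}{5}$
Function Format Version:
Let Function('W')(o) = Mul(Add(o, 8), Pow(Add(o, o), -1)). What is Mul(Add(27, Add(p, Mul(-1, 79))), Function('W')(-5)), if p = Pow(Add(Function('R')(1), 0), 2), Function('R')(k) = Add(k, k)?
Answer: Rational(72, 5) ≈ 14.400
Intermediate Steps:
Function('W')(o) = Mul(Rational(1, 2), Pow(o, -1), Add(8, o)) (Function('W')(o) = Mul(Add(8, o), Pow(Mul(2, o), -1)) = Mul(Add(8, o), Mul(Rational(1, 2), Pow(o, -1))) = Mul(Rational(1, 2), Pow(o, -1), Add(8, o)))
Function('R')(k) = Mul(2, k)
p = 4 (p = Pow(Add(Mul(2, 1), 0), 2) = Pow(Add(2, 0), 2) = Pow(2, 2) = 4)
Mul(Add(27, Add(p, Mul(-1, 79))), Function('W')(-5)) = Mul(Add(27, Add(4, Mul(-1, 79))), Mul(Rational(1, 2), Pow(-5, -1), Add(8, -5))) = Mul(Add(27, Add(4, -79)), Mul(Rational(1, 2), Rational(-1, 5), 3)) = Mul(Add(27, -75), Rational(-3, 10)) = Mul(-48, Rational(-3, 10)) = Rational(72, 5)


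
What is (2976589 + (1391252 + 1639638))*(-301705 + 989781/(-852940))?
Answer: -1545948140197305399/852940 ≈ -1.8125e+12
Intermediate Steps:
(2976589 + (1391252 + 1639638))*(-301705 + 989781/(-852940)) = (2976589 + 3030890)*(-301705 + 989781*(-1/852940)) = 6007479*(-301705 - 989781/852940) = 6007479*(-257337252481/852940) = -1545948140197305399/852940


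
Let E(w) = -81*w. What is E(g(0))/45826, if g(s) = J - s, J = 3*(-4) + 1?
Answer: 81/4166 ≈ 0.019443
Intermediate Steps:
J = -11 (J = -12 + 1 = -11)
g(s) = -11 - s
E(g(0))/45826 = -81*(-11 - 1*0)/45826 = -81*(-11 + 0)*(1/45826) = -81*(-11)*(1/45826) = 891*(1/45826) = 81/4166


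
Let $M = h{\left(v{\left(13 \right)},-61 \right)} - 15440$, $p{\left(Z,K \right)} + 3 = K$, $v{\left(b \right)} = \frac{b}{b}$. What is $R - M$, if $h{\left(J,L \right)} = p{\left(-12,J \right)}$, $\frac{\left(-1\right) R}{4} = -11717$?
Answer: $62310$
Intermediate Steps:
$R = 46868$ ($R = \left(-4\right) \left(-11717\right) = 46868$)
$v{\left(b \right)} = 1$
$p{\left(Z,K \right)} = -3 + K$
$h{\left(J,L \right)} = -3 + J$
$M = -15442$ ($M = \left(-3 + 1\right) - 15440 = -2 - 15440 = -15442$)
$R - M = 46868 - -15442 = 46868 + 15442 = 62310$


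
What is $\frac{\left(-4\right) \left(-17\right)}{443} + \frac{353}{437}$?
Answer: $\frac{186095}{193591} \approx 0.96128$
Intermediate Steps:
$\frac{\left(-4\right) \left(-17\right)}{443} + \frac{353}{437} = 68 \cdot \frac{1}{443} + 353 \cdot \frac{1}{437} = \frac{68}{443} + \frac{353}{437} = \frac{186095}{193591}$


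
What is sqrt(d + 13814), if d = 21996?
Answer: sqrt(35810) ≈ 189.24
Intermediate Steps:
sqrt(d + 13814) = sqrt(21996 + 13814) = sqrt(35810)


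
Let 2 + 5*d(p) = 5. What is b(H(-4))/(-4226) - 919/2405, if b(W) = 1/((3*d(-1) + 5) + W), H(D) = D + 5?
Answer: -11652007/30490590 ≈ -0.38215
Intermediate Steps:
H(D) = 5 + D
d(p) = ⅗ (d(p) = -⅖ + (⅕)*5 = -⅖ + 1 = ⅗)
b(W) = 1/(34/5 + W) (b(W) = 1/((3*(⅗) + 5) + W) = 1/((9/5 + 5) + W) = 1/(34/5 + W))
b(H(-4))/(-4226) - 919/2405 = (5/(34 + 5*(5 - 4)))/(-4226) - 919/2405 = (5/(34 + 5*1))*(-1/4226) - 919*1/2405 = (5/(34 + 5))*(-1/4226) - 919/2405 = (5/39)*(-1/4226) - 919/2405 = -5/164814 - 919/2405 = -11652007/30490590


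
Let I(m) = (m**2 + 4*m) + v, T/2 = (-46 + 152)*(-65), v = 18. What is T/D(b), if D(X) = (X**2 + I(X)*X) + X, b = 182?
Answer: -530/238371 ≈ -0.0022234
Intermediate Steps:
T = -13780 (T = 2*((-46 + 152)*(-65)) = 2*(106*(-65)) = 2*(-6890) = -13780)
I(m) = 18 + m**2 + 4*m (I(m) = (m**2 + 4*m) + 18 = 18 + m**2 + 4*m)
D(X) = X + X**2 + X*(18 + X**2 + 4*X) (D(X) = (X**2 + (18 + X**2 + 4*X)*X) + X = (X**2 + X*(18 + X**2 + 4*X)) + X = X + X**2 + X*(18 + X**2 + 4*X))
T/D(b) = -13780*1/(182*(19 + 182**2 + 5*182)) = -13780*1/(182*(19 + 33124 + 910)) = -13780/(182*34053) = -13780/6197646 = -13780*1/6197646 = -530/238371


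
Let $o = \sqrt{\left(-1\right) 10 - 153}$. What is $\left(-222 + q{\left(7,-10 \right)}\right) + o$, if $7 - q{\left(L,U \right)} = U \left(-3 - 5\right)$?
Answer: $-295 + i \sqrt{163} \approx -295.0 + 12.767 i$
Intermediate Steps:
$q{\left(L,U \right)} = 7 + 8 U$ ($q{\left(L,U \right)} = 7 - U \left(-3 - 5\right) = 7 - U \left(-8\right) = 7 - - 8 U = 7 + 8 U$)
$o = i \sqrt{163}$ ($o = \sqrt{-10 - 153} = \sqrt{-163} = i \sqrt{163} \approx 12.767 i$)
$\left(-222 + q{\left(7,-10 \right)}\right) + o = \left(-222 + \left(7 + 8 \left(-10\right)\right)\right) + i \sqrt{163} = \left(-222 + \left(7 - 80\right)\right) + i \sqrt{163} = \left(-222 - 73\right) + i \sqrt{163} = -295 + i \sqrt{163}$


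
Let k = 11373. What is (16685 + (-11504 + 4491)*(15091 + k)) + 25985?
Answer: -185549362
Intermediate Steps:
(16685 + (-11504 + 4491)*(15091 + k)) + 25985 = (16685 + (-11504 + 4491)*(15091 + 11373)) + 25985 = (16685 - 7013*26464) + 25985 = (16685 - 185592032) + 25985 = -185575347 + 25985 = -185549362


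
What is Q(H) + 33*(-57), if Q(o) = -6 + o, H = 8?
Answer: -1879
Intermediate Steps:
Q(H) + 33*(-57) = (-6 + 8) + 33*(-57) = 2 - 1881 = -1879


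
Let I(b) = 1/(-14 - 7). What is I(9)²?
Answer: 1/441 ≈ 0.0022676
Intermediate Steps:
I(b) = -1/21 (I(b) = 1/(-21) = -1/21)
I(9)² = (-1/21)² = 1/441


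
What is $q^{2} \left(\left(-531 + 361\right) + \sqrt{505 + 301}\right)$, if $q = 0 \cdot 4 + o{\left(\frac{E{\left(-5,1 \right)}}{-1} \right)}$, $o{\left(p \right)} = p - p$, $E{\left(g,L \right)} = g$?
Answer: $0$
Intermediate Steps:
$o{\left(p \right)} = 0$
$q = 0$ ($q = 0 \cdot 4 + 0 = 0 + 0 = 0$)
$q^{2} \left(\left(-531 + 361\right) + \sqrt{505 + 301}\right) = 0^{2} \left(\left(-531 + 361\right) + \sqrt{505 + 301}\right) = 0 \left(-170 + \sqrt{806}\right) = 0$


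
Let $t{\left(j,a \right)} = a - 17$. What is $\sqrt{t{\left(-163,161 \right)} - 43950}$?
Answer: $7 i \sqrt{894} \approx 209.3 i$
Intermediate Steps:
$t{\left(j,a \right)} = -17 + a$
$\sqrt{t{\left(-163,161 \right)} - 43950} = \sqrt{\left(-17 + 161\right) - 43950} = \sqrt{144 - 43950} = \sqrt{-43806} = 7 i \sqrt{894}$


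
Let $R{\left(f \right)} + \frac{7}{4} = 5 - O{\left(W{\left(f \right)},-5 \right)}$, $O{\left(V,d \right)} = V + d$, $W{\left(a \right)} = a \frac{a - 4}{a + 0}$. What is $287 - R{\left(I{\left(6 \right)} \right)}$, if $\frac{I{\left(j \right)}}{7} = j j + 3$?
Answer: $\frac{2191}{4} \approx 547.75$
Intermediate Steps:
$I{\left(j \right)} = 21 + 7 j^{2}$ ($I{\left(j \right)} = 7 \left(j j + 3\right) = 7 \left(j^{2} + 3\right) = 7 \left(3 + j^{2}\right) = 21 + 7 j^{2}$)
$W{\left(a \right)} = -4 + a$ ($W{\left(a \right)} = a \frac{-4 + a}{a} = -4 + a$)
$R{\left(f \right)} = \frac{49}{4} - f$ ($R{\left(f \right)} = - \frac{7}{4} - \left(-14 + f\right) = \frac{49}{4} - f$)
$287 - R{\left(I{\left(6 \right)} \right)} = 287 - \left(\frac{49}{4} - \left(21 + 7 \cdot 6^{2}\right)\right) = 287 - \left(\frac{49}{4} - \left(21 + 7 \cdot 36\right)\right) = 287 - \left(\frac{49}{4} - \left(21 + 252\right)\right) = 287 - \left(\frac{49}{4} - 273\right) = 287 - - \frac{1043}{4} = 287 + \frac{1043}{4} = \frac{2191}{4}$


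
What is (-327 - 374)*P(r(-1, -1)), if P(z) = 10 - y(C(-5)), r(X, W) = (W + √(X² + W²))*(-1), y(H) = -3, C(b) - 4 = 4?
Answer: -9113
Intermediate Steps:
C(b) = 8 (C(b) = 4 + 4 = 8)
r(X, W) = -W - √(W² + X²) (r(X, W) = (W + √(W² + X²))*(-1) = -W - √(W² + X²))
P(z) = 13 (P(z) = 10 - 1*(-3) = 10 + 3 = 13)
(-327 - 374)*P(r(-1, -1)) = (-327 - 374)*13 = -701*13 = -9113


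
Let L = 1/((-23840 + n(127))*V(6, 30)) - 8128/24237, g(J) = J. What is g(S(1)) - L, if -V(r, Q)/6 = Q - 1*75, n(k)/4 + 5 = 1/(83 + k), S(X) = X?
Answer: 162167958391/121441815252 ≈ 1.3354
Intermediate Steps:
n(k) = -20 + 4/(83 + k)
V(r, Q) = 450 - 6*Q (V(r, Q) = -6*(Q - 1*75) = -6*(Q - 75) = -6*(-75 + Q) = 450 - 6*Q)
L = -40726143139/121441815252 (L = 1/((-23840 + 4*(-414 - 5*127)/(83 + 127))*(450 - 6*30)) - 8128/24237 = 1/((-23840 + 4*(-414 - 635)/210)*(450 - 180)) - 8128*1/24237 = 1/(-23840 + 4*(1/210)*(-1049)*270) - 8128/24237 = (1/270)/(-23840 - 2098/105) - 8128/24237 = (1/270)/(-2505298/105) - 8128/24237 = -105/2505298*1/270 - 8128/24237 = -7/45095364 - 8128/24237 = -40726143139/121441815252 ≈ -0.33536)
g(S(1)) - L = 1 - 1*(-40726143139/121441815252) = 1 + 40726143139/121441815252 = 162167958391/121441815252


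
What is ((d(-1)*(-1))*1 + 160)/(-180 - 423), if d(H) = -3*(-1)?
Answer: -157/603 ≈ -0.26037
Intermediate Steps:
d(H) = 3
((d(-1)*(-1))*1 + 160)/(-180 - 423) = ((3*(-1))*1 + 160)/(-180 - 423) = (-3*1 + 160)/(-603) = (-3 + 160)*(-1/603) = 157*(-1/603) = -157/603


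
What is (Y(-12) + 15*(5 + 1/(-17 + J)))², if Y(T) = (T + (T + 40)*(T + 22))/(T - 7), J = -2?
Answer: 1304164/361 ≈ 3612.6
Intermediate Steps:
Y(T) = (T + (22 + T)*(40 + T))/(-7 + T) (Y(T) = (T + (40 + T)*(22 + T))/(-7 + T) = (T + (22 + T)*(40 + T))/(-7 + T))
(Y(-12) + 15*(5 + 1/(-17 + J)))² = ((880 + (-12)² + 63*(-12))/(-7 - 12) + 15*(5 + 1/(-17 - 2)))² = ((880 + 144 - 756)/(-19) + 15*(5 + 1/(-19)))² = (-1/19*268 + 15*(5 - 1/19))² = (-268/19 + 15*(94/19))² = (-268/19 + 1410/19)² = (1142/19)² = 1304164/361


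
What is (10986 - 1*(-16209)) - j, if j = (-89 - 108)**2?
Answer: -11614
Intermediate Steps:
j = 38809 (j = (-197)**2 = 38809)
(10986 - 1*(-16209)) - j = (10986 - 1*(-16209)) - 1*38809 = (10986 + 16209) - 38809 = 27195 - 38809 = -11614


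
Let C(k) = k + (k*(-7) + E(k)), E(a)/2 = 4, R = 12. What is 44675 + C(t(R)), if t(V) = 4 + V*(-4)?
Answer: 44947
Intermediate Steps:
t(V) = 4 - 4*V
E(a) = 8 (E(a) = 2*4 = 8)
C(k) = 8 - 6*k (C(k) = k + (k*(-7) + 8) = k + (-7*k + 8) = k + (8 - 7*k) = 8 - 6*k)
44675 + C(t(R)) = 44675 + (8 - 6*(4 - 4*12)) = 44675 + (8 - 6*(4 - 48)) = 44675 + (8 - 6*(-44)) = 44675 + (8 + 264) = 44675 + 272 = 44947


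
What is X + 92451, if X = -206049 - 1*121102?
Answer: -234700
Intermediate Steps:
X = -327151 (X = -206049 - 121102 = -327151)
X + 92451 = -327151 + 92451 = -234700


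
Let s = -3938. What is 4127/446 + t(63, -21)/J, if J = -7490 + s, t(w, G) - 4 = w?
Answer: 23566737/2548444 ≈ 9.2475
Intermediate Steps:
t(w, G) = 4 + w
J = -11428 (J = -7490 - 3938 = -11428)
4127/446 + t(63, -21)/J = 4127/446 + (4 + 63)/(-11428) = 4127*(1/446) + 67*(-1/11428) = 4127/446 - 67/11428 = 23566737/2548444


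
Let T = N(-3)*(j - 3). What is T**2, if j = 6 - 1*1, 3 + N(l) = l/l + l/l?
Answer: 4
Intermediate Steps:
N(l) = -1 (N(l) = -3 + (l/l + l/l) = -3 + (1 + 1) = -3 + 2 = -1)
j = 5 (j = 6 - 1 = 5)
T = -2 (T = -(5 - 3) = -1*2 = -2)
T**2 = (-2)**2 = 4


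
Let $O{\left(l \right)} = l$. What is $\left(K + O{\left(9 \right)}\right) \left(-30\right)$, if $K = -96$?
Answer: $2610$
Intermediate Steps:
$\left(K + O{\left(9 \right)}\right) \left(-30\right) = \left(-96 + 9\right) \left(-30\right) = \left(-87\right) \left(-30\right) = 2610$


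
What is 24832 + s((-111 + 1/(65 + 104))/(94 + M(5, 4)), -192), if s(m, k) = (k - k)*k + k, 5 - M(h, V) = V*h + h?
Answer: 24640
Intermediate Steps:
M(h, V) = 5 - h - V*h (M(h, V) = 5 - (V*h + h) = 5 - (h + V*h) = 5 + (-h - V*h) = 5 - h - V*h)
s(m, k) = k (s(m, k) = 0*k + k = 0 + k = k)
24832 + s((-111 + 1/(65 + 104))/(94 + M(5, 4)), -192) = 24832 - 192 = 24640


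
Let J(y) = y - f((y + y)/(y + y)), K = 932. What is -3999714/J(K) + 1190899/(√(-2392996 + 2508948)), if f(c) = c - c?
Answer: -1999857/466 + 1190899*√7247/28988 ≈ -794.21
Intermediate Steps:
f(c) = 0
J(y) = y (J(y) = y - 1*0 = y + 0 = y)
-3999714/J(K) + 1190899/(√(-2392996 + 2508948)) = -3999714/932 + 1190899/(√(-2392996 + 2508948)) = -3999714*1/932 + 1190899/(√115952) = -1999857/466 + 1190899/((4*√7247)) = -1999857/466 + 1190899*(√7247/28988) = -1999857/466 + 1190899*√7247/28988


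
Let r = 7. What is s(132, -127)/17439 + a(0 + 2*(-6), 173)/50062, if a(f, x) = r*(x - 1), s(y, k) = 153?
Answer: 4776007/145505203 ≈ 0.032824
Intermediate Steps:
a(f, x) = -7 + 7*x (a(f, x) = 7*(x - 1) = 7*(-1 + x) = -7 + 7*x)
s(132, -127)/17439 + a(0 + 2*(-6), 173)/50062 = 153/17439 + (-7 + 7*173)/50062 = 153*(1/17439) + (-7 + 1211)*(1/50062) = 51/5813 + 1204*(1/50062) = 51/5813 + 602/25031 = 4776007/145505203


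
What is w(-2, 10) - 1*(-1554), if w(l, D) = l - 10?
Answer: 1542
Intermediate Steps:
w(l, D) = -10 + l
w(-2, 10) - 1*(-1554) = (-10 - 2) - 1*(-1554) = -12 + 1554 = 1542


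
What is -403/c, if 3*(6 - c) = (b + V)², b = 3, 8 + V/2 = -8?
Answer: 1209/823 ≈ 1.4690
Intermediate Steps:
V = -32 (V = -16 + 2*(-8) = -16 - 16 = -32)
c = -823/3 (c = 6 - (3 - 32)²/3 = 6 - ⅓*(-29)² = 6 - ⅓*841 = 6 - 841/3 = -823/3 ≈ -274.33)
-403/c = -403/(-823/3) = -403*(-3/823) = 1209/823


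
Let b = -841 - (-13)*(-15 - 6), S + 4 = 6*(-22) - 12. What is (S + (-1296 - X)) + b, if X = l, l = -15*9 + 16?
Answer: -2439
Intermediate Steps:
S = -148 (S = -4 + (6*(-22) - 12) = -4 + (-132 - 12) = -4 - 144 = -148)
l = -119 (l = -135 + 16 = -119)
b = -1114 (b = -841 - (-13)*(-21) = -841 - 1*273 = -841 - 273 = -1114)
X = -119
(S + (-1296 - X)) + b = (-148 + (-1296 - 1*(-119))) - 1114 = (-148 + (-1296 + 119)) - 1114 = (-148 - 1177) - 1114 = -1325 - 1114 = -2439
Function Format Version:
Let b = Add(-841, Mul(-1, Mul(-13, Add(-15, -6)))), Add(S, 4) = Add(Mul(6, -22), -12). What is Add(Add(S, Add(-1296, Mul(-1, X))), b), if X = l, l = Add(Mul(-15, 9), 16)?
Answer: -2439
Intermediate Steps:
S = -148 (S = Add(-4, Add(Mul(6, -22), -12)) = Add(-4, Add(-132, -12)) = Add(-4, -144) = -148)
l = -119 (l = Add(-135, 16) = -119)
b = -1114 (b = Add(-841, Mul(-1, Mul(-13, -21))) = Add(-841, Mul(-1, 273)) = Add(-841, -273) = -1114)
X = -119
Add(Add(S, Add(-1296, Mul(-1, X))), b) = Add(Add(-148, Add(-1296, Mul(-1, -119))), -1114) = Add(Add(-148, Add(-1296, 119)), -1114) = Add(Add(-148, -1177), -1114) = Add(-1325, -1114) = -2439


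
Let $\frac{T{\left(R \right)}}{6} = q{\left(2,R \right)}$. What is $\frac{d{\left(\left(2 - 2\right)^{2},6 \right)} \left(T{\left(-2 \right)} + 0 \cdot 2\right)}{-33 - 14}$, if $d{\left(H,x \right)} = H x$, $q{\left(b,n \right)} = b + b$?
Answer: $0$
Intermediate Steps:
$q{\left(b,n \right)} = 2 b$
$T{\left(R \right)} = 24$ ($T{\left(R \right)} = 6 \cdot 2 \cdot 2 = 6 \cdot 4 = 24$)
$\frac{d{\left(\left(2 - 2\right)^{2},6 \right)} \left(T{\left(-2 \right)} + 0 \cdot 2\right)}{-33 - 14} = \frac{\left(2 - 2\right)^{2} \cdot 6 \left(24 + 0 \cdot 2\right)}{-33 - 14} = \frac{0^{2} \cdot 6 \left(24 + 0\right)}{-47} = 0 \cdot 6 \cdot 24 \left(- \frac{1}{47}\right) = 0 \cdot 24 \left(- \frac{1}{47}\right) = 0 \left(- \frac{1}{47}\right) = 0$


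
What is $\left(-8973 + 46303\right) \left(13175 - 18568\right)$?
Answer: $-201320690$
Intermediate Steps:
$\left(-8973 + 46303\right) \left(13175 - 18568\right) = 37330 \left(-5393\right) = -201320690$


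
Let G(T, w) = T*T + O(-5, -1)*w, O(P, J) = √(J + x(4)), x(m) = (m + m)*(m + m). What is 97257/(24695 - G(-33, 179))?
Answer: 2295848742/555224653 + 52227009*√7/555224653 ≈ 4.3839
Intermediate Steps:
x(m) = 4*m² (x(m) = (2*m)*(2*m) = 4*m²)
O(P, J) = √(64 + J) (O(P, J) = √(J + 4*4²) = √(J + 4*16) = √(J + 64) = √(64 + J))
G(T, w) = T² + 3*w*√7 (G(T, w) = T*T + √(64 - 1)*w = T² + √63*w = T² + (3*√7)*w = T² + 3*w*√7)
97257/(24695 - G(-33, 179)) = 97257/(24695 - ((-33)² + 3*179*√7)) = 97257/(24695 - (1089 + 537*√7)) = 97257/(24695 + (-1089 - 537*√7)) = 97257/(23606 - 537*√7)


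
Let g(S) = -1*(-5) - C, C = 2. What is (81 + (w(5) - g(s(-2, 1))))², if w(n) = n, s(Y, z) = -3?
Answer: 6889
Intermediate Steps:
g(S) = 3 (g(S) = -1*(-5) - 1*2 = 5 - 2 = 3)
(81 + (w(5) - g(s(-2, 1))))² = (81 + (5 - 1*3))² = (81 + (5 - 3))² = (81 + 2)² = 83² = 6889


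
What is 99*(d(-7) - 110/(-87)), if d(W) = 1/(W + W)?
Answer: 47949/406 ≈ 118.10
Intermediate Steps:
d(W) = 1/(2*W)
99*(d(-7) - 110/(-87)) = 99*((½)/(-7) - 110/(-87)) = 99*((½)*(-⅐) - 110*(-1/87)) = 99*(-1/14 + 110/87) = 99*(1453/1218) = 47949/406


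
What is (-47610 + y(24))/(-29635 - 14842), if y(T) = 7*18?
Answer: 47484/44477 ≈ 1.0676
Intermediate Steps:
y(T) = 126
(-47610 + y(24))/(-29635 - 14842) = (-47610 + 126)/(-29635 - 14842) = -47484/(-44477) = -47484*(-1/44477) = 47484/44477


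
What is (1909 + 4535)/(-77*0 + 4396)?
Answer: 1611/1099 ≈ 1.4659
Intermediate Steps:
(1909 + 4535)/(-77*0 + 4396) = 6444/(0 + 4396) = 6444/4396 = 6444*(1/4396) = 1611/1099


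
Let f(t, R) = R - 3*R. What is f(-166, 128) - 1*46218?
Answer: -46474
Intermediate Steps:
f(t, R) = -2*R
f(-166, 128) - 1*46218 = -2*128 - 1*46218 = -256 - 46218 = -46474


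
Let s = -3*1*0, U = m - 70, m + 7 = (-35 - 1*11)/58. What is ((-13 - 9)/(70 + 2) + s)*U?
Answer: 2068/87 ≈ 23.770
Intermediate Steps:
m = -226/29 (m = -7 + (-35 - 1*11)/58 = -7 + (-35 - 11)*(1/58) = -7 - 46*1/58 = -7 - 23/29 = -226/29 ≈ -7.7931)
U = -2256/29 (U = -226/29 - 70 = -2256/29 ≈ -77.793)
s = 0 (s = -3*0 = 0)
((-13 - 9)/(70 + 2) + s)*U = ((-13 - 9)/(70 + 2) + 0)*(-2256/29) = (-22/72 + 0)*(-2256/29) = (-22*1/72 + 0)*(-2256/29) = (-11/36 + 0)*(-2256/29) = -11/36*(-2256/29) = 2068/87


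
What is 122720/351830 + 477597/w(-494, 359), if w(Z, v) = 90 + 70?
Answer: 16805258771/5629280 ≈ 2985.3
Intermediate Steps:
w(Z, v) = 160
122720/351830 + 477597/w(-494, 359) = 122720/351830 + 477597/160 = 122720*(1/351830) + 477597*(1/160) = 12272/35183 + 477597/160 = 16805258771/5629280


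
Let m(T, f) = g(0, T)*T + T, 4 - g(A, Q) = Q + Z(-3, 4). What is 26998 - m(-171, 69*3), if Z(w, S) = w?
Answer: 57607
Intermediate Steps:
g(A, Q) = 7 - Q (g(A, Q) = 4 - (Q - 3) = 4 - (-3 + Q) = 4 + (3 - Q) = 7 - Q)
m(T, f) = T + T*(7 - T) (m(T, f) = (7 - T)*T + T = T*(7 - T) + T = T + T*(7 - T))
26998 - m(-171, 69*3) = 26998 - (-171)*(8 - 1*(-171)) = 26998 - (-171)*(8 + 171) = 26998 - (-171)*179 = 26998 - 1*(-30609) = 26998 + 30609 = 57607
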